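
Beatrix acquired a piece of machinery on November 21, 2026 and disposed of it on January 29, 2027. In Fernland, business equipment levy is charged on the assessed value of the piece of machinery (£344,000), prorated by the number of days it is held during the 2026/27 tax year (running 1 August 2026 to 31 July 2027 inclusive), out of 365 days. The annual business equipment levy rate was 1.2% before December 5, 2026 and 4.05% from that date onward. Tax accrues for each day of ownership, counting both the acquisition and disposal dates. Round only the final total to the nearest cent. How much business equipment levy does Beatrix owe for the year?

November 21 – December 4, 2026: 14 days at 1.2% → £344,000 × 1.2% × 14/365 = £158.3342
December 5, 2026 – January 29, 2027: 56 days at 4.05% → £344,000 × 4.05% × 56/365 = £2,137.5123
Total = £2,295.8466

£2,295.85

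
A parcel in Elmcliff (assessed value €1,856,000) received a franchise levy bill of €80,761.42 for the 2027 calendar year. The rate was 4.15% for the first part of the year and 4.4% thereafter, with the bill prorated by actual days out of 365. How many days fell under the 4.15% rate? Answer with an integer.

Let d = days at the first rate; then 365 − d days at the second rate.
€1,856,000 × [4.15%·d + 4.4%·(365−d)] / 365 = €80,761.42
Solving gives d = 71, so the new rate took effect on 13 March 2027.

71 days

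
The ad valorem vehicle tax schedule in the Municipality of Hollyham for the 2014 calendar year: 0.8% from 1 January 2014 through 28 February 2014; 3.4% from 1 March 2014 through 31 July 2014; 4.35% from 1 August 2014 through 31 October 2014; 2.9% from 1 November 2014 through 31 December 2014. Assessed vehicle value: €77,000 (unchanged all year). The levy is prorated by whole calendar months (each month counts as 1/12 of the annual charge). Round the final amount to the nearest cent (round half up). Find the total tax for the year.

1 January – 28 February 2014: 2 months at 0.8% → €77,000 × 0.8% × 2/12 = €102.6667
1 March – 31 July 2014: 5 months at 3.4% → €77,000 × 3.4% × 5/12 = €1,090.8333
1 August – 31 October 2014: 3 months at 4.35% → €77,000 × 4.35% × 3/12 = €837.3750
1 November – 31 December 2014: 2 months at 2.9% → €77,000 × 2.9% × 2/12 = €372.1667
Total = €2,403.0417

€2,403.04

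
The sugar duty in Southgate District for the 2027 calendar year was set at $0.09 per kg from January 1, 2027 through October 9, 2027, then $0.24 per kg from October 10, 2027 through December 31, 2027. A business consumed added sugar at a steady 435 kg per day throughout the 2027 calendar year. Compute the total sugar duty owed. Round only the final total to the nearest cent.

January 1 – October 9, 2027: 282 days × 435 kg/day = 122,670 kg at $0.09/kg → $11,040.30
October 10 – December 31, 2027: 83 days × 435 kg/day = 36,105 kg at $0.24/kg → $8,665.20

$19,705.50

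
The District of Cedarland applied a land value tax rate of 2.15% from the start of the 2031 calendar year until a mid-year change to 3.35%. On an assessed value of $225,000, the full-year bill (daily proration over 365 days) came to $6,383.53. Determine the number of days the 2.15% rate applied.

Let d = days at the first rate; then 365 − d days at the second rate.
$225,000 × [2.15%·d + 3.35%·(365−d)] / 365 = $6,383.53
Solving gives d = 156, so the new rate took effect on 6 June 2031.

156 days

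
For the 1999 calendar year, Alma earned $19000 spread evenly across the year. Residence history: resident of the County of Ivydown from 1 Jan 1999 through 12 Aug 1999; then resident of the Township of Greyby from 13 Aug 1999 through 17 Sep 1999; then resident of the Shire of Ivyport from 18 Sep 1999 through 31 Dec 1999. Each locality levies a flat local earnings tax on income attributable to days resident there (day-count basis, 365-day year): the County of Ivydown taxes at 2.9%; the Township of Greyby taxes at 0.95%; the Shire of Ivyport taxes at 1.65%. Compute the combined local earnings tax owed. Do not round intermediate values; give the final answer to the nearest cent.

The County of Ivydown, 1 Jan – 12 Aug 1999: 224 days → $19000 × 2.9% × 224/365 = $338.1479
The Township of Greyby, 13 Aug – 17 Sep 1999: 36 days → $19000 × 0.95% × 36/365 = $17.8027
The Shire of Ivyport, 18 Sep – 31 Dec 1999: 105 days → $19000 × 1.65% × 105/365 = $90.1849
Total = $446.1356

$446.14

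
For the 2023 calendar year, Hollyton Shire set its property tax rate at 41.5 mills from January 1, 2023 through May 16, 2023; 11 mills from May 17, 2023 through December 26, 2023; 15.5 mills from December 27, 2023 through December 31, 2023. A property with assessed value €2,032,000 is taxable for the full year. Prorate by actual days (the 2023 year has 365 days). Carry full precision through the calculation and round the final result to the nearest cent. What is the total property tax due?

€45,569.69

January 1 – May 16, 2023: 136 days at 41.5 mills → €2,032,000 × 4.15% × 136/365 = €31,420.8438
May 17 – December 26, 2023: 224 days at 11 mills → €2,032,000 × 1.1% × 224/365 = €13,717.3918
December 27 – December 31, 2023: 5 days at 15.5 mills → €2,032,000 × 1.55% × 5/365 = €431.4521
Total = €45,569.6877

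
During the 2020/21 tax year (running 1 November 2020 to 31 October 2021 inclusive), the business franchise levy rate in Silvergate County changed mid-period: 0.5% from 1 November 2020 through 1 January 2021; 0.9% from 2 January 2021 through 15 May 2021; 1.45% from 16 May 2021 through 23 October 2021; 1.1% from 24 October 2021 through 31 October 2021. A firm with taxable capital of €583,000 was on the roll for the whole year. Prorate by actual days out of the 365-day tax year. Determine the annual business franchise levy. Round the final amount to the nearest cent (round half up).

€6,290.81

1 November 2020 – 1 January 2021: 62 days at 0.5% → €583,000 × 0.5% × 62/365 = €495.1507
2 January – 15 May 2021: 134 days at 0.9% → €583,000 × 0.9% × 134/365 = €1,926.2959
16 May – 23 October 2021: 161 days at 1.45% → €583,000 × 1.45% × 161/365 = €3,728.8041
24 October – 31 October 2021: 8 days at 1.1% → €583,000 × 1.1% × 8/365 = €140.5589
Total = €6,290.8096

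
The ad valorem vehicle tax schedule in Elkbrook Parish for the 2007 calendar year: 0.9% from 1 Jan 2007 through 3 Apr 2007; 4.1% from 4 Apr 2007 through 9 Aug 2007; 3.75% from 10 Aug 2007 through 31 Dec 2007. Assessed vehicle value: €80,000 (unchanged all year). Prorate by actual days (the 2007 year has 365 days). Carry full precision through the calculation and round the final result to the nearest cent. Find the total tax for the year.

€2,517.26

1 Jan – 3 Apr 2007: 93 days at 0.9% → €80,000 × 0.9% × 93/365 = €183.4521
4 Apr – 9 Aug 2007: 128 days at 4.1% → €80,000 × 4.1% × 128/365 = €1,150.2466
10 Aug – 31 Dec 2007: 144 days at 3.75% → €80,000 × 3.75% × 144/365 = €1,183.5616
Total = €2,517.2603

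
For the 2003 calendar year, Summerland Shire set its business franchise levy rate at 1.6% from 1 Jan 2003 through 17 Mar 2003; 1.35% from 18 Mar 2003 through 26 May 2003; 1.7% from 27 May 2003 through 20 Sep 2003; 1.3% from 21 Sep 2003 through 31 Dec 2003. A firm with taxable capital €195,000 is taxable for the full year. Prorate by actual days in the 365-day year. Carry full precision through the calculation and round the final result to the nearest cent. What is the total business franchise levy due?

€2,925.53

1 Jan – 17 Mar 2003: 76 days at 1.6% → €195,000 × 1.6% × 76/365 = €649.6438
18 Mar – 26 May 2003: 70 days at 1.35% → €195,000 × 1.35% × 70/365 = €504.8630
27 May – 20 Sep 2003: 117 days at 1.7% → €195,000 × 1.7% × 117/365 = €1,062.6164
21 Sep – 31 Dec 2003: 102 days at 1.3% → €195,000 × 1.3% × 102/365 = €708.4110
Total = €2,925.5342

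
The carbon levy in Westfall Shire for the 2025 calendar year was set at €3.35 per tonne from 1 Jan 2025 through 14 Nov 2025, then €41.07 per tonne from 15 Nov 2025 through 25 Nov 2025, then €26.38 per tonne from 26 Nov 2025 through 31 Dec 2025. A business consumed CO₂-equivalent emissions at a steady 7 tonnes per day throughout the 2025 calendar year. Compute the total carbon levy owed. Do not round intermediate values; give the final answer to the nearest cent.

1 Jan – 14 Nov 2025: 318 days × 7 tonnes/day = 2,226 tonnes at €3.35/tonne → €7,457.10
15 Nov – 25 Nov 2025: 11 days × 7 tonnes/day = 77 tonnes at €41.07/tonne → €3,162.39
26 Nov – 31 Dec 2025: 36 days × 7 tonnes/day = 252 tonnes at €26.38/tonne → €6,647.76

€17,267.25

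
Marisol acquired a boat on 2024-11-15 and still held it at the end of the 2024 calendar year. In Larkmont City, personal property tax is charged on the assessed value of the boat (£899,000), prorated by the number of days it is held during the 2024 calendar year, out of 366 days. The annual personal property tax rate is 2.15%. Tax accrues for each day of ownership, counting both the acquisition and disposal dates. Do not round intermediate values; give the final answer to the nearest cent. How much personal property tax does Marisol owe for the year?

£2,482.08

Days held (2024-11-15 to 2024-12-31): 47 out of 366
Tax = £899,000 × 2.15% × 47/366 = £2,482.0751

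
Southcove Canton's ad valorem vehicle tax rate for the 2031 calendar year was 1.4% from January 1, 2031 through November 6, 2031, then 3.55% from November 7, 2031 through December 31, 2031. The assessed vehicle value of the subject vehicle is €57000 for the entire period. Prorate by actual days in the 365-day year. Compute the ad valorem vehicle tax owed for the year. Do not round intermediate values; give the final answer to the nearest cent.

January 1 – November 6, 2031: 310 days at 1.4% → €57000 × 1.4% × 310/365 = €677.7534
November 7 – December 31, 2031: 55 days at 3.55% → €57000 × 3.55% × 55/365 = €304.9110
Total = €982.6644

€982.66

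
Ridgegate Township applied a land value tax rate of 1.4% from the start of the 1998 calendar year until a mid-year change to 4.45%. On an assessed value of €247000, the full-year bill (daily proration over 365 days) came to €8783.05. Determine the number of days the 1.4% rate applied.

Let d = days at the first rate; then 365 − d days at the second rate.
€247000 × [1.4%·d + 4.45%·(365−d)] / 365 = €8783.05
Solving gives d = 107, so the new rate took effect on April 18, 1998.

107 days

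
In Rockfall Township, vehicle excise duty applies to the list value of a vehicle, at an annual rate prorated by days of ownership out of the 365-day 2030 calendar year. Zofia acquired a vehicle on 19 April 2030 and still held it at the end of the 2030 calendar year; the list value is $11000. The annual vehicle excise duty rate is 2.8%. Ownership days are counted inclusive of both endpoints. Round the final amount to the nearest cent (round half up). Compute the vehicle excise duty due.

$216.87

Days held (19 April – 31 December 2030): 257 out of 365
Tax = $11000 × 2.8% × 257/365 = $216.8658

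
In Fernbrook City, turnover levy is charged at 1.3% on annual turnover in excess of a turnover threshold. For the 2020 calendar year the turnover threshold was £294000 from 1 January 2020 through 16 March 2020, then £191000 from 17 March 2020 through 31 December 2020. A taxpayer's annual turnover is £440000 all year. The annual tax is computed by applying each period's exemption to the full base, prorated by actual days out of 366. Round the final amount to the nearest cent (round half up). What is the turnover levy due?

1 January – 16 March 2020: 76 days, exemption £294000 → (£440000 − £294000) × 1.3% × 76/366 = £394.1202
17 March – 31 December 2020: 290 days, exemption £191000 → (£440000 − £191000) × 1.3% × 290/366 = £2564.8361
Total = £2958.9563

£2958.96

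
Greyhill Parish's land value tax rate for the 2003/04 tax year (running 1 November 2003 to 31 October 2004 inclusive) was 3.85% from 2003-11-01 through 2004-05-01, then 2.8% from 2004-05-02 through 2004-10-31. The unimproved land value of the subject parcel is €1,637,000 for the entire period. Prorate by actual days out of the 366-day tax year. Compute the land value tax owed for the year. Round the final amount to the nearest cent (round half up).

2003-11-01 to 2004-05-01: 183 days at 3.85% → €1,637,000 × 3.85% × 183/366 = €31,512.2500
2004-05-02 to 2004-10-31: 183 days at 2.8% → €1,637,000 × 2.8% × 183/366 = €22,918.0000
Total = €54,430.2500

€54,430.25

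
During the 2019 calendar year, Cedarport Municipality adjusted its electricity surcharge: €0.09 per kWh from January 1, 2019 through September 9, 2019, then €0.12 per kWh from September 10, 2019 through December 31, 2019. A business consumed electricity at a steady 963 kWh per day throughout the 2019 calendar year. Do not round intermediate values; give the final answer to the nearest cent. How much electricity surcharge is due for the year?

January 1 – September 9, 2019: 252 days × 963 kWh/day = 242,676 kWh at €0.09/kWh → €21840.84
September 10 – December 31, 2019: 113 days × 963 kWh/day = 108,819 kWh at €0.12/kWh → €13058.28

€34899.12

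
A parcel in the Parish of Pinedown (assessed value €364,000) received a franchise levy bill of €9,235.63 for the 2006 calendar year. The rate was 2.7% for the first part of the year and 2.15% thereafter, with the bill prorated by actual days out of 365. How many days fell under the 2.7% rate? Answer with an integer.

257 days

Let d = days at the first rate; then 365 − d days at the second rate.
€364,000 × [2.7%·d + 2.15%·(365−d)] / 365 = €9,235.63
Solving gives d = 257, so the new rate took effect on 15 September 2006.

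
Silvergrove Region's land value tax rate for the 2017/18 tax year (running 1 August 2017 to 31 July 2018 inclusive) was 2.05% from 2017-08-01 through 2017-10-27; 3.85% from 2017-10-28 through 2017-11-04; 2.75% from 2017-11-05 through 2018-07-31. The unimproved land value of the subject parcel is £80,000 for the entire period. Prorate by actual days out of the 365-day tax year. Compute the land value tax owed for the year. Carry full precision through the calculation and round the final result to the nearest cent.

£2,084.27

2017-08-01 to 2017-10-27: 88 days at 2.05% → £80,000 × 2.05% × 88/365 = £395.3973
2017-10-28 to 2017-11-04: 8 days at 3.85% → £80,000 × 3.85% × 8/365 = £67.5068
2017-11-05 to 2018-07-31: 269 days at 2.75% → £80,000 × 2.75% × 269/365 = £1,621.3699
Total = £2,084.2740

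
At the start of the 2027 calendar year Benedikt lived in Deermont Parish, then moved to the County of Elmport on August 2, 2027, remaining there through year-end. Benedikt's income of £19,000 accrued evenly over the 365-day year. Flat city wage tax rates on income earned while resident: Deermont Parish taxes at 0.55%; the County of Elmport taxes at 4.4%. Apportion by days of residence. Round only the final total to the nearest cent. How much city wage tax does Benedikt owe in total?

Deermont Parish, January 1 – August 1, 2027: 213 days → £19,000 × 0.55% × 213/365 = £60.9822
The County of Elmport, August 2 – December 31, 2027: 152 days → £19,000 × 4.4% × 152/365 = £348.1425
Total = £409.1247

£409.12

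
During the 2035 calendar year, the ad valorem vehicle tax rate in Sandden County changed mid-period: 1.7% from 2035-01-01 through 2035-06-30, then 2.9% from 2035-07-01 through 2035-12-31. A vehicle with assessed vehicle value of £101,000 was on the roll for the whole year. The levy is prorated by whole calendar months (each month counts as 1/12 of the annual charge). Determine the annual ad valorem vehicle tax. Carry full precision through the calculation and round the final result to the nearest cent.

2035-01-01 to 2035-06-30: 6 months at 1.7% → £101,000 × 1.7% × 6/12 = £858.5000
2035-07-01 to 2035-12-31: 6 months at 2.9% → £101,000 × 2.9% × 6/12 = £1,464.5000
Total = £2,323.0000

£2,323.00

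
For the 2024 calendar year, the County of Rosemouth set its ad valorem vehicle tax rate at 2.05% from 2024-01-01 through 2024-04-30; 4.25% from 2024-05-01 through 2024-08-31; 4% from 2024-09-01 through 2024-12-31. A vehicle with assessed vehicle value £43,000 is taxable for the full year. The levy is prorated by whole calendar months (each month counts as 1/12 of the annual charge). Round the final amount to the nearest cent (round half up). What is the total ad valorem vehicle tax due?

2024-01-01 to 2024-04-30: 4 months at 2.05% → £43,000 × 2.05% × 4/12 = £293.8333
2024-05-01 to 2024-08-31: 4 months at 4.25% → £43,000 × 4.25% × 4/12 = £609.1667
2024-09-01 to 2024-12-31: 4 months at 4% → £43,000 × 4% × 4/12 = £573.3333
Total = £1,476.3333

£1,476.33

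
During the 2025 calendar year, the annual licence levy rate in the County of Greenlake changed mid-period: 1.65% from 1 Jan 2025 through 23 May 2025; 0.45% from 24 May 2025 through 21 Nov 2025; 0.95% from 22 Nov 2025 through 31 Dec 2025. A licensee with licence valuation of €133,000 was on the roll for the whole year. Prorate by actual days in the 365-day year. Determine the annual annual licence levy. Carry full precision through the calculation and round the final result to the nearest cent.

1 Jan – 23 May 2025: 143 days at 1.65% → €133,000 × 1.65% × 143/365 = €859.7630
24 May – 21 Nov 2025: 182 days at 0.45% → €133,000 × 0.45% × 182/365 = €298.4301
22 Nov – 31 Dec 2025: 40 days at 0.95% → €133,000 × 0.95% × 40/365 = €138.4658
Total = €1,296.6589

€1,296.66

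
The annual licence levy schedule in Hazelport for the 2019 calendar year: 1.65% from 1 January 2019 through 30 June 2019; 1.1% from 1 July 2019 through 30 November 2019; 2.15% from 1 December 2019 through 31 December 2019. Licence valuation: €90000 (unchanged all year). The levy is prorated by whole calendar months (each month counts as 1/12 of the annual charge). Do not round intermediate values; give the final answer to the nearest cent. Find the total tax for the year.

€1316.25

1 January – 30 June 2019: 6 months at 1.65% → €90000 × 1.65% × 6/12 = €742.5000
1 July – 30 November 2019: 5 months at 1.1% → €90000 × 1.1% × 5/12 = €412.5000
1 December – 31 December 2019: 1 month at 2.15% → €90000 × 2.15% × 1/12 = €161.2500
Total = €1316.2500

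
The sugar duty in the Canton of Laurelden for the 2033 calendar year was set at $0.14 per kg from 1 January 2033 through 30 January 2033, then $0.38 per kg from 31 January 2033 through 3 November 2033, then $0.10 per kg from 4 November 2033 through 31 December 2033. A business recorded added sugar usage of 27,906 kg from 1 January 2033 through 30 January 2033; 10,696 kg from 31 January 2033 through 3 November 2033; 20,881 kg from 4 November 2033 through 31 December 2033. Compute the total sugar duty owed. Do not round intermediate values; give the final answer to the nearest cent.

1 January – 30 January 2033: 27,906 kg at $0.14/kg → $3906.84
31 January – 3 November 2033: 10,696 kg at $0.38/kg → $4064.48
4 November – 31 December 2033: 20,881 kg at $0.10/kg → $2088.10

$10059.42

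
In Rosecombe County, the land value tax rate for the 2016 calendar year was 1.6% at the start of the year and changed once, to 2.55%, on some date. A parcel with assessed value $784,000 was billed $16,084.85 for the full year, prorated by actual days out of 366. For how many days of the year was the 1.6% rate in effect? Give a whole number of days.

Let d = days at the first rate; then 366 − d days at the second rate.
$784,000 × [1.6%·d + 2.55%·(366−d)] / 366 = $16,084.85
Solving gives d = 192, so the new rate took effect on July 11, 2016.

192 days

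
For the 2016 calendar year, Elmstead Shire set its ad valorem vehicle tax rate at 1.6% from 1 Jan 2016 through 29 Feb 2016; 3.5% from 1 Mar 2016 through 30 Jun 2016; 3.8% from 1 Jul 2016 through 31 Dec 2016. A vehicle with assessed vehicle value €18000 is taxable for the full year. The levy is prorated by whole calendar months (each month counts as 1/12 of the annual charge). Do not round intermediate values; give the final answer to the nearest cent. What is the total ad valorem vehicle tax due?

1 Jan – 29 Feb 2016: 2 months at 1.6% → €18000 × 1.6% × 2/12 = €48.0000
1 Mar – 30 Jun 2016: 4 months at 3.5% → €18000 × 3.5% × 4/12 = €210.0000
1 Jul – 31 Dec 2016: 6 months at 3.8% → €18000 × 3.8% × 6/12 = €342.0000
Total = €600.0000

€600.00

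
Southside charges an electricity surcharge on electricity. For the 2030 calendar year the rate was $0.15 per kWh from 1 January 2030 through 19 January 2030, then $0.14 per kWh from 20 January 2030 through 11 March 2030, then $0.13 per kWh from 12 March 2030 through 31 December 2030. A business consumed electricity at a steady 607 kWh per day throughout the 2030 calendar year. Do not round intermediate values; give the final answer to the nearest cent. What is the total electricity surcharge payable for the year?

$29,342.38

1 January – 19 January 2030: 19 days × 607 kWh/day = 11,533 kWh at $0.15/kWh → $1,729.95
20 January – 11 March 2030: 51 days × 607 kWh/day = 30,957 kWh at $0.14/kWh → $4,333.98
12 March – 31 December 2030: 295 days × 607 kWh/day = 179,065 kWh at $0.13/kWh → $23,278.45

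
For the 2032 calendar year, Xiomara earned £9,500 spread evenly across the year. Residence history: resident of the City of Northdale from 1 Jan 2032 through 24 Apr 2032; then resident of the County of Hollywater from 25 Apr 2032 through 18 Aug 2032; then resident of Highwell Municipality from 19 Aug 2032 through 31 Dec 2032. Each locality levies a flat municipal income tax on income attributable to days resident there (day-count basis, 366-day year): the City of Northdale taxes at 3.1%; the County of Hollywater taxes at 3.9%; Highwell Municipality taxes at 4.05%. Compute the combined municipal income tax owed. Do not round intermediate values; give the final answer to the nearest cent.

£351.88

The City of Northdale, 1 Jan – 24 Apr 2032: 115 days → £9,500 × 3.1% × 115/366 = £92.5342
The County of Hollywater, 25 Apr – 18 Aug 2032: 116 days → £9,500 × 3.9% × 116/366 = £117.4262
Highwell Municipality, 19 Aug – 31 Dec 2032: 135 days → £9,500 × 4.05% × 135/366 = £141.9160
Total = £351.8764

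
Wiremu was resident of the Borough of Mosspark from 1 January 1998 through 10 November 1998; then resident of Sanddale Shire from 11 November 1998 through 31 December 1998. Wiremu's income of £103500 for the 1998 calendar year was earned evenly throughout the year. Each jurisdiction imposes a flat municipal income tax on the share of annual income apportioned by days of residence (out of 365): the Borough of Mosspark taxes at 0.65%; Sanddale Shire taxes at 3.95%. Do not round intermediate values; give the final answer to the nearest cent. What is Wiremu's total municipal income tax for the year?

£1149.98

The Borough of Mosspark, 1 January – 10 November 1998: 314 days → £103500 × 0.65% × 314/365 = £578.7493
Sanddale Shire, 11 November – 31 December 1998: 51 days → £103500 × 3.95% × 51/365 = £571.2349
Total = £1149.9842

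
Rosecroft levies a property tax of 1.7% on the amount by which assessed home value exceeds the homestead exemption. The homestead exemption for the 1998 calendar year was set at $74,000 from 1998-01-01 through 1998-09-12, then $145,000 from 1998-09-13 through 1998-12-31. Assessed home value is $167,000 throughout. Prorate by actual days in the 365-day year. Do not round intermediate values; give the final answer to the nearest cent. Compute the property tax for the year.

$1,217.25

1998-01-01 to 1998-09-12: 255 days, exemption $74,000 → ($167,000 − $74,000) × 1.7% × 255/365 = $1,104.5342
1998-09-13 to 1998-12-31: 110 days, exemption $145,000 → ($167,000 − $145,000) × 1.7% × 110/365 = $112.7123
Total = $1,217.2466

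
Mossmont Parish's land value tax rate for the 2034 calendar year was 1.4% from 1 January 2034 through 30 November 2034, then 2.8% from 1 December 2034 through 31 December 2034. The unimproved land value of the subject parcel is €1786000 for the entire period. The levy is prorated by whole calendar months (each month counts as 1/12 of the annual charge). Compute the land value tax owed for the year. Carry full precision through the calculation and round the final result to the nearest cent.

€27087.67

1 January – 30 November 2034: 11 months at 1.4% → €1786000 × 1.4% × 11/12 = €22920.3333
1 December – 31 December 2034: 1 month at 2.8% → €1786000 × 2.8% × 1/12 = €4167.3333
Total = €27087.6667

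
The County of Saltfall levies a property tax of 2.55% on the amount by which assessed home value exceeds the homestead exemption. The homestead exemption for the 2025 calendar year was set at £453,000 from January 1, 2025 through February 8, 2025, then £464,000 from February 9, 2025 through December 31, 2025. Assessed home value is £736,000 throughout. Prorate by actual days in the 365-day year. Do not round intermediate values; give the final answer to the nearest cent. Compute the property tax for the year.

£6,965.97

January 1 – February 8, 2025: 39 days, exemption £453,000 → (£736,000 − £453,000) × 2.55% × 39/365 = £771.0781
February 9 – December 31, 2025: 326 days, exemption £464,000 → (£736,000 − £464,000) × 2.55% × 326/365 = £6,194.8932
Total = £6,965.9712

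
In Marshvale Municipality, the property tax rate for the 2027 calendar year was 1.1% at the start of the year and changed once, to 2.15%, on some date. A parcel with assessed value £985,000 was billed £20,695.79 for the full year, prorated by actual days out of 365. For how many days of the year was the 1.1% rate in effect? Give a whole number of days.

Let d = days at the first rate; then 365 − d days at the second rate.
£985,000 × [1.1%·d + 2.15%·(365−d)] / 365 = £20,695.79
Solving gives d = 17, so the new rate took effect on January 18, 2027.

17 days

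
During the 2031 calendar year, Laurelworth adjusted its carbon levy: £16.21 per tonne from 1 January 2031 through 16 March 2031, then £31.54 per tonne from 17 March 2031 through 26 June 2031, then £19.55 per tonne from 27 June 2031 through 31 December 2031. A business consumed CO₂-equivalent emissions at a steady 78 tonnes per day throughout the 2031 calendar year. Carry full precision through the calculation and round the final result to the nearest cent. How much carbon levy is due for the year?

1 January – 16 March 2031: 75 days × 78 tonnes/day = 5,850 tonnes at £16.21/tonne → £94828.50
17 March – 26 June 2031: 102 days × 78 tonnes/day = 7,956 tonnes at £31.54/tonne → £250932.24
27 June – 31 December 2031: 188 days × 78 tonnes/day = 14,664 tonnes at £19.55/tonne → £286681.20

£632441.94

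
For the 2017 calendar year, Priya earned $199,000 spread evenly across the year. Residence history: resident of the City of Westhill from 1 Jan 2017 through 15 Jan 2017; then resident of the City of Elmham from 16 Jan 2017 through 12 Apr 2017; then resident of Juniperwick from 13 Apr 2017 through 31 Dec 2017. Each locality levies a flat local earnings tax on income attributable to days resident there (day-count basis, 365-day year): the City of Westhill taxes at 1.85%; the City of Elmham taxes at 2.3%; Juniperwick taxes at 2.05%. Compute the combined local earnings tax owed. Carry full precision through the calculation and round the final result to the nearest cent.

$4,181.73

The City of Westhill, 1 Jan – 15 Jan 2017: 15 days → $199,000 × 1.85% × 15/365 = $151.2945
The City of Elmham, 16 Jan – 12 Apr 2017: 87 days → $199,000 × 2.3% × 87/365 = $1,090.9562
Juniperwick, 13 Apr – 31 Dec 2017: 263 days → $199,000 × 2.05% × 263/365 = $2,939.4753
Total = $4,181.7260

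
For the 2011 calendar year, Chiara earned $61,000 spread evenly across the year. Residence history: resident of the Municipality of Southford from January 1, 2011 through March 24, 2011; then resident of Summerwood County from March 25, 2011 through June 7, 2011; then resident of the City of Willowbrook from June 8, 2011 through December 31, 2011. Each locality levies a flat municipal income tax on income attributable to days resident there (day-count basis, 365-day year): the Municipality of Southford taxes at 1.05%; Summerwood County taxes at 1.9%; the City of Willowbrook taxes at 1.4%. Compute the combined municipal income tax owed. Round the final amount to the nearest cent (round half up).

$868.12

The Municipality of Southford, January 1 – March 24, 2011: 83 days → $61,000 × 1.05% × 83/365 = $145.6479
Summerwood County, March 25 – June 7, 2011: 75 days → $61,000 × 1.9% × 75/365 = $238.1507
The City of Willowbrook, June 8 – December 31, 2011: 207 days → $61,000 × 1.4% × 207/365 = $484.3233
Total = $868.1219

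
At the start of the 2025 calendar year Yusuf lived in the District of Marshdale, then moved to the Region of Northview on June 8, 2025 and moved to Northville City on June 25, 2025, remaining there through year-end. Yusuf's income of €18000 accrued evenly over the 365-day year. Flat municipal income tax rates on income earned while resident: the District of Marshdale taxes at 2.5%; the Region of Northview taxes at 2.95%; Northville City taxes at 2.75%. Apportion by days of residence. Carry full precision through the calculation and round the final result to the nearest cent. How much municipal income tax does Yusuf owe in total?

The District of Marshdale, January 1 – June 7, 2025: 158 days → €18000 × 2.5% × 158/365 = €194.7945
The Region of Northview, June 8 – June 24, 2025: 17 days → €18000 × 2.95% × 17/365 = €24.7315
Northville City, June 25 – December 31, 2025: 190 days → €18000 × 2.75% × 190/365 = €257.6712
Total = €477.1973

€477.20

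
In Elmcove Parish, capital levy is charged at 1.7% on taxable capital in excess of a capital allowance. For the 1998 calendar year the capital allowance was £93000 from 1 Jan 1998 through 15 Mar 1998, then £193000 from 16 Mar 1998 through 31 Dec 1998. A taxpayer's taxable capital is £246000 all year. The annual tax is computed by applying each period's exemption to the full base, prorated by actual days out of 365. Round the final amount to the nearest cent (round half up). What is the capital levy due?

1 Jan – 15 Mar 1998: 74 days, exemption £93000 → (£246000 − £93000) × 1.7% × 74/365 = £527.3260
16 Mar – 31 Dec 1998: 291 days, exemption £193000 → (£246000 − £193000) × 1.7% × 291/365 = £718.3315
Total = £1245.6575

£1245.66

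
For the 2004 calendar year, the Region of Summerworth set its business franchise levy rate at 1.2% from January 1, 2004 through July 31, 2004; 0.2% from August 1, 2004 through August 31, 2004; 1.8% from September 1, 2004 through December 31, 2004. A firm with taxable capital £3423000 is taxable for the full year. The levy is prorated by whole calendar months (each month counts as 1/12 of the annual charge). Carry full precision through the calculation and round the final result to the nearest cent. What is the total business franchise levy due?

January 1 – July 31, 2004: 7 months at 1.2% → £3423000 × 1.2% × 7/12 = £23961.0000
August 1 – August 31, 2004: 1 month at 0.2% → £3423000 × 0.2% × 1/12 = £570.5000
September 1 – December 31, 2004: 4 months at 1.8% → £3423000 × 1.8% × 4/12 = £20538.0000
Total = £45069.5000

£45069.50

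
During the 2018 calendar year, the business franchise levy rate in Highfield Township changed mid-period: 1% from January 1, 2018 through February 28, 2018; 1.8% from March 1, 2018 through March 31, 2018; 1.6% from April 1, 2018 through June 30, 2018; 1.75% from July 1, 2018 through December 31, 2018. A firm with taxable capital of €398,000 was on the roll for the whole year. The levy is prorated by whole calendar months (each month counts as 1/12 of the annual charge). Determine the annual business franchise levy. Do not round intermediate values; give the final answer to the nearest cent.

January 1 – February 28, 2018: 2 months at 1% → €398,000 × 1% × 2/12 = €663.3333
March 1 – March 31, 2018: 1 month at 1.8% → €398,000 × 1.8% × 1/12 = €597.0000
April 1 – June 30, 2018: 3 months at 1.6% → €398,000 × 1.6% × 3/12 = €1,592.0000
July 1 – December 31, 2018: 6 months at 1.75% → €398,000 × 1.75% × 6/12 = €3,482.5000
Total = €6,334.8333

€6,334.83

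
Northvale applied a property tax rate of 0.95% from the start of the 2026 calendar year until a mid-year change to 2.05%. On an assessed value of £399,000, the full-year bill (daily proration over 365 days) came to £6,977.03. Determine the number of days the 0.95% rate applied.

Let d = days at the first rate; then 365 − d days at the second rate.
£399,000 × [0.95%·d + 2.05%·(365−d)] / 365 = £6,977.03
Solving gives d = 100, so the new rate took effect on April 11, 2026.

100 days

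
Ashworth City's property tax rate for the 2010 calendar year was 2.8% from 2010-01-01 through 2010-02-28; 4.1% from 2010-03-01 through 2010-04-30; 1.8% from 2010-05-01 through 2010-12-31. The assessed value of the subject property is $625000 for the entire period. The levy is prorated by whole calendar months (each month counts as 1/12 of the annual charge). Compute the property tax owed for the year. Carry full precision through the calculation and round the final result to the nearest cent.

$14687.50

2010-01-01 to 2010-02-28: 2 months at 2.8% → $625000 × 2.8% × 2/12 = $2916.6667
2010-03-01 to 2010-04-30: 2 months at 4.1% → $625000 × 4.1% × 2/12 = $4270.8333
2010-05-01 to 2010-12-31: 8 months at 1.8% → $625000 × 1.8% × 8/12 = $7500.0000
Total = $14687.5000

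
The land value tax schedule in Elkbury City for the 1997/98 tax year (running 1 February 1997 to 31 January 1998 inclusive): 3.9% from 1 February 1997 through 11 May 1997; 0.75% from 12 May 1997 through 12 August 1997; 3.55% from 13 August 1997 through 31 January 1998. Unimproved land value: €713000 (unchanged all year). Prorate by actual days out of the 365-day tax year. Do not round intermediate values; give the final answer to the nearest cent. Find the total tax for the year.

1 February – 11 May 1997: 100 days at 3.9% → €713000 × 3.9% × 100/365 = €7618.3562
12 May – 12 August 1997: 93 days at 0.75% → €713000 × 0.75% × 93/365 = €1362.5137
13 August 1997 – 31 January 1998: 172 days at 3.55% → €713000 × 3.55% × 172/365 = €11927.6110
Total = €20908.4808

€20908.48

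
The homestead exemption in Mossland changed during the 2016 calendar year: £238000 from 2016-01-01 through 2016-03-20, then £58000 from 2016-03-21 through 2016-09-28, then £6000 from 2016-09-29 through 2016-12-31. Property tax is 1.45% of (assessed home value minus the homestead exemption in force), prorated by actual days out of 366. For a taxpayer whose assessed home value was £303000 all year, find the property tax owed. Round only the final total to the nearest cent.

£3175.66

2016-01-01 to 2016-03-20: 80 days, exemption £238000 → (£303000 − £238000) × 1.45% × 80/366 = £206.0109
2016-03-21 to 2016-09-28: 192 days, exemption £58000 → (£303000 − £58000) × 1.45% × 192/366 = £1863.6066
2016-09-29 to 2016-12-31: 94 days, exemption £6000 → (£303000 − £6000) × 1.45% × 94/366 = £1106.0410
Total = £3175.6585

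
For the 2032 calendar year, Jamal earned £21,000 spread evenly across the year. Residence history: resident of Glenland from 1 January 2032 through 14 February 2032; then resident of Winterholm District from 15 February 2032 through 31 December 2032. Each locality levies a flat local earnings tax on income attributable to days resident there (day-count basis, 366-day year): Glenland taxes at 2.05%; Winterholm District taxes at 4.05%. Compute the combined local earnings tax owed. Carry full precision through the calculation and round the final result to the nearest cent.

Glenland, 1 January – 14 February 2032: 45 days → £21,000 × 2.05% × 45/366 = £52.9303
Winterholm District, 15 February – 31 December 2032: 321 days → £21,000 × 4.05% × 321/366 = £745.9303
Total = £798.8607

£798.86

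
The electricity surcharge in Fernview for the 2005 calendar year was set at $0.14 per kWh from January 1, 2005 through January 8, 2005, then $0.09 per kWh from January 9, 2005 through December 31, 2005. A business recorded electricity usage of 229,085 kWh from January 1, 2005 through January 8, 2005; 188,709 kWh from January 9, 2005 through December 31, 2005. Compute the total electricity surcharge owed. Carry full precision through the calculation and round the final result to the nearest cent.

$49,055.71

January 1 – January 8, 2005: 229,085 kWh at $0.14/kWh → $32,071.90
January 9 – December 31, 2005: 188,709 kWh at $0.09/kWh → $16,983.81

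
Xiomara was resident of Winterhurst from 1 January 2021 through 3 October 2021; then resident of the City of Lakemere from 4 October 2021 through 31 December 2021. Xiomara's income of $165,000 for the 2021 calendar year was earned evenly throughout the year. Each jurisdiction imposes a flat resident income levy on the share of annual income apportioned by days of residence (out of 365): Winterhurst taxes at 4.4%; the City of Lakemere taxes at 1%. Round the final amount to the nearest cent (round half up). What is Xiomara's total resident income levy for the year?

$5,892.08

Winterhurst, 1 January – 3 October 2021: 276 days → $165,000 × 4.4% × 276/365 = $5,489.7534
The City of Lakemere, 4 October – 31 December 2021: 89 days → $165,000 × 1% × 89/365 = $402.3288
Total = $5,892.0822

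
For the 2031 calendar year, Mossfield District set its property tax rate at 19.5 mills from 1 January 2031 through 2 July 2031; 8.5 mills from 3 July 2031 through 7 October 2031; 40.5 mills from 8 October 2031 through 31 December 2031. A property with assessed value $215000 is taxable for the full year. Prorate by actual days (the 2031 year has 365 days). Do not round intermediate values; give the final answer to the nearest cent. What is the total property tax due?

1 January – 2 July 2031: 183 days at 19.5 mills → $215000 × 1.95% × 183/365 = $2101.9932
3 July – 7 October 2031: 97 days at 8.5 mills → $215000 × 0.85% × 97/365 = $485.6644
8 October – 31 December 2031: 85 days at 40.5 mills → $215000 × 4.05% × 85/365 = $2027.7740
Total = $4615.4315

$4615.43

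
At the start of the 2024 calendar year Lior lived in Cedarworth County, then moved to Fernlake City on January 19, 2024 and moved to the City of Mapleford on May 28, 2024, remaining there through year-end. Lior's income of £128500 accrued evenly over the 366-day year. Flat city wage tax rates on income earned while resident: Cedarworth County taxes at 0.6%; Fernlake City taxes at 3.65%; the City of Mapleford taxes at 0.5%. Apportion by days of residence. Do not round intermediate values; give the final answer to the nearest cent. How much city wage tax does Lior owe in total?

Cedarworth County, January 1 – January 18, 2024: 18 days → £128500 × 0.6% × 18/366 = £37.9180
Fernlake City, January 19 – May 27, 2024: 130 days → £128500 × 3.65% × 130/366 = £1665.9358
The City of Mapleford, May 28 – December 31, 2024: 218 days → £128500 × 0.5% × 218/366 = £382.6913
Total = £2086.5451

£2086.55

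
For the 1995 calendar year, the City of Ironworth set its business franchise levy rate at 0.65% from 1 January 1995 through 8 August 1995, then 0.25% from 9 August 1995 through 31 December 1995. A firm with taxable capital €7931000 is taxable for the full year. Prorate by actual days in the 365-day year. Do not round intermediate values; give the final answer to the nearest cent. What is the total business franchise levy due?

1 January – 8 August 1995: 220 days at 0.65% → €7931000 × 0.65% × 220/365 = €31072.1370
9 August – 31 December 1995: 145 days at 0.25% → €7931000 × 0.25% × 145/365 = €7876.6781
Total = €38948.8151

€38948.82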